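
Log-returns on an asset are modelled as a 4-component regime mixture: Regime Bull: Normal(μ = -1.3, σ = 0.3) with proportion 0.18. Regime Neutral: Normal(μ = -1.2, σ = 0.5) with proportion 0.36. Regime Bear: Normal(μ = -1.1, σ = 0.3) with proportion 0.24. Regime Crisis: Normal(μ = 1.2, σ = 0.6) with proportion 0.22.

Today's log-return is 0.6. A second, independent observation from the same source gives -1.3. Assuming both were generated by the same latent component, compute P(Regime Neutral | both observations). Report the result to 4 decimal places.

Apply Bayes' rule: the posterior for each component is proportional to its prior times its likelihood at x.
Since both observations come from the same component, the likelihood for component k is f_k(x₁)·f_k(x₂).
  L_Bull = [(1/(0.3·√(2π)))·exp(−(0.6−-1.3)²/(2·0.3²)) = 1.329808·exp(-20.05556) = 2.59282e-09] × [1.32981] = 3.44795e-09
  L_Neutral = [(1/(0.5·√(2π)))·exp(−(0.6−-1.2)²/(2·0.5²)) = 0.797885·exp(-6.48000) = 0.0012238] × [0.782085] = 0.000957119
  L_Bear = [(1/(0.3·√(2π)))·exp(−(0.6−-1.1)²/(2·0.3²)) = 1.329808·exp(-16.05556) = 1.41563e-07] × [1.06483] = 1.5074e-07
  L_Crisis = [(1/(0.6·√(2π)))·exp(−(0.6−1.2)²/(2·0.6²)) = 0.664904·exp(-0.50000) = 0.403285] × [0.000112938] = 4.55463e-05
Unnormalised posteriors:
  P(Z=Bull)·L_Bull = 0.18 × 3.44795e-09 = 6.2063e-10
  P(Z=Neutral)·L_Neutral = 0.36 × 0.000957119 = 0.000344563
  P(Z=Bear)·L_Bear = 0.24 × 1.5074e-07 = 3.61776e-08
  P(Z=Crisis)·L_Crisis = 0.22 × 4.55463e-05 = 1.00202e-05
Normaliser: 6.2063e-10 + 0.000344563 + 3.61776e-08 + 1.00202e-05 = 0.00035462
P(Regime Neutral | x₁, x₂) ≈ 0.9716

0.9716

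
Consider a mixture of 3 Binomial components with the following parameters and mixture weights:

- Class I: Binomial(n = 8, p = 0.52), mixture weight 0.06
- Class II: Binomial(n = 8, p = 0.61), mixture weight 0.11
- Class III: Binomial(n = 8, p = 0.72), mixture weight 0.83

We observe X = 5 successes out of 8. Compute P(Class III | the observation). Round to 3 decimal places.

0.814

P(component k | x) = P(Z=k)·f_k(x) / marginal(x), where marginal(x) = Σ_j P(Z=j)·f_j(x).
Evaluate each component's likelihood at the observed value:
  L_I = 0.235466
  L_II = 0.280563
  L_III = 0.237862
Unnormalised posteriors:
  P(Z=I)·L_I = 0.06 × 0.235466 = 0.014128
  P(Z=II)·L_II = 0.11 × 0.280563 = 0.030862
  P(Z=III)·L_III = 0.83 × 0.237862 = 0.197425
Normaliser: 0.014128 + 0.030862 + 0.197425 = 0.242415
Responsibility of Class III: 0.197425 / 0.242415 ≈ 0.814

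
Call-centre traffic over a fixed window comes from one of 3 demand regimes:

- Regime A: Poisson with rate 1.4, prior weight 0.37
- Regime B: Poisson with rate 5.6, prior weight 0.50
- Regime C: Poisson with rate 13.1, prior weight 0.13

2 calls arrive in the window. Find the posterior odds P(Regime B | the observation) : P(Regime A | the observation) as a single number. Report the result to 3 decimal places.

Only the two components matter; the odds are (P(Z=i) f_i(x)) / (P(Z=j) f_j(x)).
Evaluate each component's likelihood at the observed value:
  f_A = e^(−1.4)·1.4^2/2! = 0.241665
  f_B = e^(−5.6)·5.6^2/2! = 0.0579825
  f_C = e^(−13.1)·13.1^2/2! = 0.000175491
Odds = (0.50/0.37) × (0.0579825/0.241665) = 1.35135 × 0.239929 ≈ 0.324

0.324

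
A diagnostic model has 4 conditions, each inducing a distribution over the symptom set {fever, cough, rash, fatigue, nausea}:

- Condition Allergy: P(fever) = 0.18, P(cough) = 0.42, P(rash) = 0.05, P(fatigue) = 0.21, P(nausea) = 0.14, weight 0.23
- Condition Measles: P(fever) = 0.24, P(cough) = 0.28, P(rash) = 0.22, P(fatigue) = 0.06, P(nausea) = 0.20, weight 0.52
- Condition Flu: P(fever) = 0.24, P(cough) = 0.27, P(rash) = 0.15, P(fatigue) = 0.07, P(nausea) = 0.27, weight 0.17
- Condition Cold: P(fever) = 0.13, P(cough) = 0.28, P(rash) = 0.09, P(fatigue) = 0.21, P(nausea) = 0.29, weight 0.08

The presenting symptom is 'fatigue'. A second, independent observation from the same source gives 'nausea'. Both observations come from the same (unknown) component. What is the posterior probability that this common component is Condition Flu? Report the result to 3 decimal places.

0.152

Posterior ∝ prior × likelihood, so P(k | x) ∝ π_k f_k(x); normalise over all components.
Since both observations come from the same component, the likelihood for component k is f_k(x₁)·f_k(x₂).
  L_Allergy = [0.21] × [0.14] = 0.0294
  L_Measles = [0.06] × [0.2] = 0.012
  L_Flu = [0.07] × [0.27] = 0.0189
  L_Cold = [0.21] × [0.29] = 0.0609
Weight by the priors:
  π_Allergy·L_Allergy = 0.23 × 0.0294 = 0.006762
  π_Measles·L_Measles = 0.52 × 0.012 = 0.00624
  π_Flu·L_Flu = 0.17 × 0.0189 = 0.003213
  π_Cold·L_Cold = 0.08 × 0.0609 = 0.004872
Sum: 0.006762 + 0.00624 + 0.003213 + 0.004872 = 0.021087
P(Condition Flu | x) ≈ 0.152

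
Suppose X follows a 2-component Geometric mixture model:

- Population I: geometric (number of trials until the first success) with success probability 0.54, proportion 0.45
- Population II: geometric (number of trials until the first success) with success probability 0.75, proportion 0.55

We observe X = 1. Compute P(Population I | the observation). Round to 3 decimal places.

0.371

By Bayes' theorem, P(k | x) = w_k f_k(x) / Σ_j w_j f_j(x).
Evaluate each component's likelihood at the observed value:
  f_I = 0.54·(1−0.54)^0 = 0.54·1 = 0.54
  f_II = 0.75·(1−0.75)^0 = 0.75·1 = 0.75
Prior × likelihood for each component:
  w_I·f_I = 0.45 × 0.54 = 0.243
  w_II·f_II = 0.55 × 0.75 = 0.4125
Sum: 0.243 + 0.4125 = 0.6555
Responsibility of Population I: 0.243 / 0.6555 ≈ 0.371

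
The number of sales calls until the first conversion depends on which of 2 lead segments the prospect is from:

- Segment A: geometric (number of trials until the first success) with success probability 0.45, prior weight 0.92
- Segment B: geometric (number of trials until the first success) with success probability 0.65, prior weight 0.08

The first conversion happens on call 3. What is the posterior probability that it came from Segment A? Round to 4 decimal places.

0.9516

By Bayes' theorem, P(k | x) = P(Z=k) f_k(x) / Σ_j P(Z=j) f_j(x).
Geometric probabilities:
  f_A = 0.45·(1−0.45)^2 = 0.45·0.3025 = 0.136125
  f_B = 0.65·(1−0.65)^2 = 0.65·0.1225 = 0.079625
Prior × likelihood for each component:
  P(Z=A)·f_A = 0.92 × 0.136125 = 0.125235
  P(Z=B)·f_B = 0.08 × 0.079625 = 0.00637
Sum: 0.125235 + 0.00637 = 0.131605
P(Segment A | x) ≈ 0.9516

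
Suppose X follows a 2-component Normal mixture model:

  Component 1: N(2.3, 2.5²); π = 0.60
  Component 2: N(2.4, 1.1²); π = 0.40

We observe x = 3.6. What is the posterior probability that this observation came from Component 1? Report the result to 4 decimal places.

Posterior ∝ prior × likelihood, so P(k | x) ∝ π_k f_k(x); normalise over all components.
Normal densities:
  p_1 = (1/(2.5·√(2π)))·exp(−(3.6−2.3)²/(2·2.5²)) = 0.159577·exp(-0.13520) = 0.139397
  p_2 = (1/(1.1·√(2π)))·exp(−(3.6−2.4)²/(2·1.1²)) = 0.362675·exp(-0.59504) = 0.20003
Prior × likelihood for each component:
  π_1·p_1 = 0.60 × 0.139397 = 0.0836382
  π_2·p_2 = 0.40 × 0.20003 = 0.0800118
Evidence: 0.0836382 + 0.0800118 = 0.16365
So the posterior for Component 1 is 0.0836382 / 0.16365 ≈ 0.5111.

0.5111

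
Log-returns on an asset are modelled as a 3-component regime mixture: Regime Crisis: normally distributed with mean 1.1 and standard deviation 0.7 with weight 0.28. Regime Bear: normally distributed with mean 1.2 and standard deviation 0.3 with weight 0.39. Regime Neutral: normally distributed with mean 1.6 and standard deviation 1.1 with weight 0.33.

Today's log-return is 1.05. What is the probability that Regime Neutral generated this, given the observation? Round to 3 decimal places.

P(component k | x) = P(Z=k)·f_k(x) / marginal(x), where marginal(x) = Σ_j P(Z=j)·f_j(x).
Component likelihoods at x = 1.05:
  L_Crisis = (1/(0.7·√(2π)))·exp(−(1.05−1.1)²/(2·0.7²)) = 0.569918·exp(-0.00255) = 0.568466
  L_Bear = (1/(0.3·√(2π)))·exp(−(1.05−1.2)²/(2·0.3²)) = 1.329808·exp(-0.12500) = 1.17355
  L_Neutral = (1/(1.1·√(2π)))·exp(−(1.05−1.6)²/(2·1.1²)) = 0.362675·exp(-0.12500) = 0.320059
Unnormalised posteriors:
  P(Z=Crisis)·L_Crisis = 0.28 × 0.568466 = 0.15917
  P(Z=Bear)·L_Bear = 0.39 × 1.17355 = 0.457685
  P(Z=Neutral)·L_Neutral = 0.33 × 0.320059 = 0.10562
Denominator: 0.15917 + 0.457685 + 0.10562 = 0.722475
P(Regime Neutral | the observation) ≈ 0.146

0.146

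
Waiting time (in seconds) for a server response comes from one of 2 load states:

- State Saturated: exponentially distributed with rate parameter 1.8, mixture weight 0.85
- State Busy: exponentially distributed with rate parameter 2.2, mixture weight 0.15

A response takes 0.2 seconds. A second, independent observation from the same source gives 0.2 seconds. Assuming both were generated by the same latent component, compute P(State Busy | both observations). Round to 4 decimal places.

The responsibility of component k is w_k f_k(x) divided by Σ_j w_j f_j(x).
Since both observations come from the same component, the likelihood for component k is f_k(x₁)·f_k(x₂).
  L_Saturated = [1.8·e^(−1.8·0.2) = 1.8·e^(−0.3600) = 1.25582] × [1.25582] = 1.57708
  L_Busy = [2.2·e^(−2.2·0.2) = 2.2·e^(−0.4400) = 1.41688] × [1.41688] = 2.00755
Prior × likelihood for each component:
  w_Saturated·L_Saturated = 0.85 × 1.57708 = 1.34052
  w_Busy·L_Busy = 0.15 × 2.00755 = 0.301132
Normaliser: 1.34052 + 0.301132 = 1.64165
P(State Busy | data) ≈ 0.1834

0.1834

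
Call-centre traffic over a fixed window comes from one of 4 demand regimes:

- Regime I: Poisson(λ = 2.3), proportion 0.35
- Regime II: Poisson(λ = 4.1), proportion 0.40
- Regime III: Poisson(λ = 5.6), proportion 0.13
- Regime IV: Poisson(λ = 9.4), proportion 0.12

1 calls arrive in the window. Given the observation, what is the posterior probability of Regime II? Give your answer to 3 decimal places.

0.246

Apply Bayes' rule: the posterior for each component is proportional to its prior times its likelihood at x.
Poisson probabilities:
  p_I = e^(−2.3)·2.3^1/1! = 0.230595
  p_II = e^(−4.1)·4.1^1/1! = 0.067948
  p_III = e^(−5.6)·5.6^1/1! = 0.020708
  p_IV = e^(−9.4)·9.4^1/1! = 0.000777606
Weight by the priors:
  π_I·p_I = 0.35 × 0.230595 = 0.0807084
  π_II·p_II = 0.40 × 0.067948 = 0.0271792
  π_III·p_III = 0.13 × 0.020708 = 0.00269204
  π_IV·p_IV = 0.12 × 0.000777606 = 9.33127e-05
Normaliser: 0.0807084 + 0.0271792 + 0.00269204 + 9.33127e-05 = 0.110673
So the posterior for Regime II is 0.0271792 / 0.110673 ≈ 0.246.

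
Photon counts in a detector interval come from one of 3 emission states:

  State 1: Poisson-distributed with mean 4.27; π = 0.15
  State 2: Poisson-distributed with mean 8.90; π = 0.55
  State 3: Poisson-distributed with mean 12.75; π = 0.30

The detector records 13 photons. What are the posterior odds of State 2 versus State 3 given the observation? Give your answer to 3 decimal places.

0.805

Posterior odds = (P(Z=i) f_i(x)) / (P(Z=j) f_j(x)); the normalising sum cancels.
Evaluate each component's likelihood at the observed value:
  L_1 = e^(−4.27)·4.27^13/13! = 0.000352245
  L_2 = e^(−8.90)·8.90^13/13! = 0.048147
  L_3 = e^(−12.75)·12.75^13/13! = 0.109672
Posterior odds = (P(Z=2)·L_2) / (P(Z=3)·L_3) = (0.55·0.048147) / (0.30·0.109672) = 0.0264808 / 0.0329017 ≈ 0.805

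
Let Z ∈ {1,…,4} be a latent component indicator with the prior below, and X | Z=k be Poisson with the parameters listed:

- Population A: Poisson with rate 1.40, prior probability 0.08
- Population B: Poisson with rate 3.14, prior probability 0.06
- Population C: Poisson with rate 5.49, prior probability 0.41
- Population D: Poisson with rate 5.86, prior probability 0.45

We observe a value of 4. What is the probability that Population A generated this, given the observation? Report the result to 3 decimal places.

Apply Bayes' rule: the posterior for each component is proportional to its prior times its likelihood at x.
Poisson probabilities:
  L_A = 0.039472
  L_B = 0.175316
  L_C = 0.156243
  L_D = 0.140092
Multiply by the mixture weights:
  π_A·L_A = 0.08 × 0.039472 = 0.00315776
  π_B·L_B = 0.06 × 0.175316 = 0.010519
  π_C·L_C = 0.41 × 0.156243 = 0.0640598
  π_D·L_D = 0.45 × 0.140092 = 0.0630414
Denominator: 0.00315776 + 0.010519 + 0.0640598 + 0.0630414 = 0.140778
Responsibility of Population A: 0.00315776 / 0.140778 ≈ 0.022

0.022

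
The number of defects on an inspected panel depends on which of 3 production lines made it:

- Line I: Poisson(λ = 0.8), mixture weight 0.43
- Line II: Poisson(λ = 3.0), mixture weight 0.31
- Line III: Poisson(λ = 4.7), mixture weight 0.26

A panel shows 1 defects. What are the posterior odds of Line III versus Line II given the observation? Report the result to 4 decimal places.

0.2400

Posterior odds = (P(Z=i) f_i(x)) / (P(Z=j) f_j(x)); the normalising sum cancels.
Evaluate each component's likelihood at the observed value:
  L_I = e^(−0.8)·0.8^1/1! = 0.359463
  L_II = e^(−3.0)·3.0^1/1! = 0.149361
  L_III = e^(−4.7)·4.7^1/1! = 0.0427478
0.0111144 / 0.046302 ≈ 0.2400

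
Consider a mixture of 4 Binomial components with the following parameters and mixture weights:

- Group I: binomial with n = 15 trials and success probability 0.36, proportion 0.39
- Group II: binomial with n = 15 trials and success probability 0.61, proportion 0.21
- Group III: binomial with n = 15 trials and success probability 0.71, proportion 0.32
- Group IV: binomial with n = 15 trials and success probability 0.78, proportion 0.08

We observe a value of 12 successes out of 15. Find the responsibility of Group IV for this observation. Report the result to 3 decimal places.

P(component k | x) = π_k·f_k(x) / marginal(x), where marginal(x) = Σ_j π_j·f_j(x).
Component likelihoods at x = 12 successes out of 15:
  p_I = C(15,12)·0.36^12·0.64^3 = 455·4.73838e-06·0.262144 = 0.000565173
  p_II = C(15,12)·0.61^12·0.39^3 = 455·0.00265435·0.059319 = 0.0716413
  p_III = C(15,12)·0.71^12·0.29^3 = 455·0.0164097·0.024389 = 0.182098
  p_IV = C(15,12)·0.78^12·0.22^3 = 455·0.0507149·0.010648 = 0.245705
Prior × likelihood for each component:
  π_I·p_I = 0.39 × 0.000565173 = 0.000220417
  π_II·p_II = 0.21 × 0.0716413 = 0.0150447
  π_III·p_III = 0.32 × 0.182098 = 0.0582714
  π_IV·p_IV = 0.08 × 0.245705 = 0.0196564
Normaliser: 0.000220417 + 0.0150447 + 0.0582714 + 0.0196564 = 0.0931929
P(Group IV | x) ≈ 0.211

0.211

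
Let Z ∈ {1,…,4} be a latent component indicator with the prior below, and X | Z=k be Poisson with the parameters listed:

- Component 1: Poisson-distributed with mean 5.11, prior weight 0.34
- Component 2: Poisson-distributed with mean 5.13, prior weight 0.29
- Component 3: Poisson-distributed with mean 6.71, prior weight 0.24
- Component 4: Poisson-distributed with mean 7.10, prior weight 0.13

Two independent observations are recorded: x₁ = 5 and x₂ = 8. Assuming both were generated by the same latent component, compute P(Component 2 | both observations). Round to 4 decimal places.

0.2559

Apply Bayes' rule: the posterior for each component is proportional to its prior times its likelihood at x.
Since both observations come from the same component, the likelihood for component k is f_k(x₁)·f_k(x₂).
  f_1 = [e^(−5.11)·5.11^5/5! = 0.175258] × [0.0695988] = 0.0121978
  f_2 = [e^(−5.13)·5.13^5/5! = 0.175176] × [0.0703862] = 0.01233
  f_3 = [e^(−6.71)·6.71^5/5! = 0.138139] × [0.124206] = 0.0171577
  f_4 = [e^(−7.10)·7.10^5/5! = 0.124057] × [0.132146] = 0.0163936
Unnormalised posteriors:
  π_1·f_1 = 0.34 × 0.0121978 = 0.00414724
  π_2·f_2 = 0.29 × 0.01233 = 0.0035757
  π_3·f_3 = 0.24 × 0.0171577 = 0.00411785
  π_4·f_4 = 0.13 × 0.0163936 = 0.00213117
Sum: 0.00414724 + 0.0035757 + 0.00411785 + 0.00213117 = 0.013972
P(Component 2 | data) ≈ 0.2559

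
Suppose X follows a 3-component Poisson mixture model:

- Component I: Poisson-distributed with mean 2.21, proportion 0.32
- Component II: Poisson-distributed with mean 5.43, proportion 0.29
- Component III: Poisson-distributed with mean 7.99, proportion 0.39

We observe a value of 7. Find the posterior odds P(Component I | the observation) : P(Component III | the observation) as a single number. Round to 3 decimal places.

0.033

Only the two components matter; the odds are (π_i f_i(x)) / (π_j f_j(x)).
Poisson probabilities:
  L_I = e^(−2.21)·2.21^7/7! = 0.00560434
  L_II = e^(−5.43)·5.43^7/7! = 0.121046
  L_III = e^(−7.99)·7.99^7/7! = 0.13976
0.00179339 / 0.0545065 ≈ 0.033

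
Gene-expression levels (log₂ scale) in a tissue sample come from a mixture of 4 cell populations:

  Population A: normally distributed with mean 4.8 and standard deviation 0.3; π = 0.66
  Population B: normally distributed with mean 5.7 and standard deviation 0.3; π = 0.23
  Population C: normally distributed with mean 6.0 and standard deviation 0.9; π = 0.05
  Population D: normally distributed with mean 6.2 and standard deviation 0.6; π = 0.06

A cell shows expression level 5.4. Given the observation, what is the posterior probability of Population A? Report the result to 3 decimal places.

0.351

Posterior ∝ prior × likelihood, so P(k | x) ∝ P(Z=k) f_k(x); normalise over all components.
Normal densities:
  f_A = 0.17997
  f_B = 0.806569
  f_C = 0.354942
  f_D = 0.27335
Unnormalised posteriors:
  P(Z=A)·f_A = 0.66 × 0.17997 = 0.11878
  P(Z=B)·f_B = 0.23 × 0.806569 = 0.185511
  P(Z=C)·f_C = 0.05 × 0.354942 = 0.0177471
  P(Z=D)·f_D = 0.06 × 0.27335 = 0.016401
Marginal: 0.11878 + 0.185511 + 0.0177471 + 0.016401 = 0.338439
Responsibility of Population A: 0.11878 / 0.338439 ≈ 0.351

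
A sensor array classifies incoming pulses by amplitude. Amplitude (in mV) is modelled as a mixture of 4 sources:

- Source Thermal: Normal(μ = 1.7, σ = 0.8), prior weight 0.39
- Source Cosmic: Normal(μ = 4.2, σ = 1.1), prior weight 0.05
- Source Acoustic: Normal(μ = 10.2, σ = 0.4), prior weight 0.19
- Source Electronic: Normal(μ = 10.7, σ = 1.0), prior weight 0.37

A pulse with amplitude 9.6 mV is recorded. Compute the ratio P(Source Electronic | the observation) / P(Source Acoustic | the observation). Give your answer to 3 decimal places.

Posterior odds = (P(Z=i) f_i(x)) / (P(Z=j) f_j(x)); the normalising sum cancels.
Normal densities:
  L_Thermal = (1/(0.8·√(2π)))·exp(−(9.6−1.7)²/(2·0.8²)) = 0.498678·exp(-48.75781) = 3.33097e-22
  L_Cosmic = (1/(1.1·√(2π)))·exp(−(9.6−4.2)²/(2·1.1²)) = 0.362675·exp(-12.04959) = 2.12055e-06
  L_Acoustic = (1/(0.4·√(2π)))·exp(−(9.6−10.2)²/(2·0.4²)) = 0.997356·exp(-1.12500) = 0.323794
  L_Electronic = (1/(1.0·√(2π)))·exp(−(9.6−10.7)²/(2·1.0²)) = 0.398942·exp(-0.60500) = 0.217852
0.0806053 / 0.0615209 ≈ 1.310

1.310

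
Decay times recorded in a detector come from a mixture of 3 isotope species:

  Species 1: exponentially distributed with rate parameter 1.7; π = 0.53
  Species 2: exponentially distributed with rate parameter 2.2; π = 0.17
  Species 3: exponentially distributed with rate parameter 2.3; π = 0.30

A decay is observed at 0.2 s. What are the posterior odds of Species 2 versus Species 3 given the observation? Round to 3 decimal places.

Posterior odds = (π_i f_i(x)) / (π_j f_j(x)); the normalising sum cancels.
Component likelihoods at x = 0.2 s:
  p_1 = 1.21001
  p_2 = 1.41688
  p_3 = 1.45195
Posterior odds = (π_2·p_2) / (π_3·p_3) = (0.17·1.41688) / (0.30·1.45195) = 0.24087 / 0.435586 ≈ 0.553

0.553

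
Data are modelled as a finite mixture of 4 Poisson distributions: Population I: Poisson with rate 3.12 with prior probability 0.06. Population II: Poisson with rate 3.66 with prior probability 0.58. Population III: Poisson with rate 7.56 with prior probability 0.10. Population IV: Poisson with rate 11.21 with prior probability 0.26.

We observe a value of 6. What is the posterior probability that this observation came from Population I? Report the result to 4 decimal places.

0.0444

The responsibility of component k is π_k f_k(x) divided by Σ_j π_j f_j(x).
Evaluate each component's likelihood at the observed value:
  f_I = e^(−3.12)·3.12^6/6! = 0.0565713
  f_II = e^(−3.66)·3.66^6/6! = 0.0859085
  f_III = e^(−7.56)·7.56^6/6! = 0.135062
  f_IV = e^(−11.21)·11.21^6/6! = 0.037313
Multiply by the mixture weights:
  π_I·f_I = 0.06 × 0.0565713 = 0.00339428
  π_II·f_II = 0.58 × 0.0859085 = 0.0498269
  π_III·f_III = 0.10 × 0.135062 = 0.0135062
  π_IV·f_IV = 0.26 × 0.037313 = 0.00970138
Denominator: 0.00339428 + 0.0498269 + 0.0135062 + 0.00970138 = 0.0764288
Responsibility of Population I: 0.00339428 / 0.0764288 ≈ 0.0444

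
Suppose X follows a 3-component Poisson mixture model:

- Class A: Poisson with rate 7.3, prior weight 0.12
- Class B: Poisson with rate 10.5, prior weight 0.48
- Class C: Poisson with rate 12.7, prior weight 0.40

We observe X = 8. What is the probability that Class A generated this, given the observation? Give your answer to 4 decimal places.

0.1905

By Bayes' theorem, P(k | x) = w_k f_k(x) / Σ_j w_j f_j(x).
Evaluate each component's likelihood at the observed value:
  L_A = 0.135118
  L_B = 0.100902
  L_C = 0.0512117
Multiply by the mixture weights:
  w_A·L_A = 0.12 × 0.135118 = 0.0162141
  w_B·L_B = 0.48 × 0.100902 = 0.0484332
  w_C·L_C = 0.40 × 0.0512117 = 0.0204847
Denominator: 0.0162141 + 0.0484332 + 0.0204847 = 0.085132
So the posterior for Class A is 0.0162141 / 0.085132 ≈ 0.1905.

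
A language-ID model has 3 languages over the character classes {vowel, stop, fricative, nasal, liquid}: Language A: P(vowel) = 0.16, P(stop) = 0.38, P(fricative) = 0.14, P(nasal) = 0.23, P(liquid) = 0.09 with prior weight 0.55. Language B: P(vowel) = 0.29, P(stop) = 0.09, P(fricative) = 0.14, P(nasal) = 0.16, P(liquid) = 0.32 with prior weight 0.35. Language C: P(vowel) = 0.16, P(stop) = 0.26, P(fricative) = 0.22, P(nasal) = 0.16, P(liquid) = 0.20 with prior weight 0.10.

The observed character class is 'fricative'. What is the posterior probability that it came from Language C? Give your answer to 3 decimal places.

Apply Bayes' rule: the posterior for each component is proportional to its prior times its likelihood at x.
Evaluate each component's likelihood at the observed value:
  L_A = 0.14
  L_B = 0.14
  L_C = 0.22
Unnormalised posteriors:
  w_A·L_A = 0.55 × 0.14 = 0.077
  w_B·L_B = 0.35 × 0.14 = 0.049
  w_C·L_C = 0.10 × 0.22 = 0.022
Evidence: 0.077 + 0.049 + 0.022 = 0.148
Responsibility of Language C: 0.022 / 0.148 ≈ 0.149

0.149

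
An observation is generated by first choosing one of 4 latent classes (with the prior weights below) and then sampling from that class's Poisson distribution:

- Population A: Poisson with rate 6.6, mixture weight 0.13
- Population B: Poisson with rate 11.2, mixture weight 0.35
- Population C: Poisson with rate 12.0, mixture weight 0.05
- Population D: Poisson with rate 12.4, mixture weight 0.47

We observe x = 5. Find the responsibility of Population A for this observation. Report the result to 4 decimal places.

0.5982

Apply Bayes' rule: the posterior for each component is proportional to its prior times its likelihood at x.
Evaluate each component's likelihood at the observed value:
  f_A = 0.141969
  f_B = 0.0200822
  f_C = 0.0127406
  f_D = 0.0100618
Unnormalised posteriors:
  P(Z=A)·f_A = 0.13 × 0.141969 = 0.018456
  P(Z=B)·f_B = 0.35 × 0.0200822 = 0.00702876
  P(Z=C)·f_C = 0.05 × 0.0127406 = 0.000637032
  P(Z=D)·f_D = 0.47 × 0.0100618 = 0.00472905
Sum: 0.018456 + 0.00702876 + 0.000637032 + 0.00472905 = 0.0308509
P(Population A | x) = 0.018456 / 0.0308509 ≈ 0.5982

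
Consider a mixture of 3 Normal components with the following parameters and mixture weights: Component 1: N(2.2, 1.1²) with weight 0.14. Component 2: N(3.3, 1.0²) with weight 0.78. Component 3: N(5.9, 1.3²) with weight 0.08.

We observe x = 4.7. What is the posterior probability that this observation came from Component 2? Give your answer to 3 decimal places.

Posterior ∝ prior × likelihood, so P(k | x) ∝ P(Z=k) f_k(x); normalise over all components.
Component likelihoods at x = 4.7:
  p_1 = (1/(1.1·√(2π)))·exp(−(4.7−2.2)²/(2·1.1²)) = 0.362675·exp(-2.58264) = 0.0274087
  p_2 = (1/(1.0·√(2π)))·exp(−(4.7−3.3)²/(2·1.0²)) = 0.398942·exp(-0.98000) = 0.149727
  p_3 = (1/(1.3·√(2π)))·exp(−(4.7−5.9)²/(2·1.3²)) = 0.306879·exp(-0.42604) = 0.20042
Weight by the priors:
  P(Z=1)·p_1 = 0.14 × 0.0274087 = 0.00383722
  P(Z=2)·p_2 = 0.78 × 0.149727 = 0.116787
  P(Z=3)·p_3 = 0.08 × 0.20042 = 0.0160336
Evidence: 0.00383722 + 0.116787 + 0.0160336 = 0.136658
P(Component 2 | data) ≈ 0.855

0.855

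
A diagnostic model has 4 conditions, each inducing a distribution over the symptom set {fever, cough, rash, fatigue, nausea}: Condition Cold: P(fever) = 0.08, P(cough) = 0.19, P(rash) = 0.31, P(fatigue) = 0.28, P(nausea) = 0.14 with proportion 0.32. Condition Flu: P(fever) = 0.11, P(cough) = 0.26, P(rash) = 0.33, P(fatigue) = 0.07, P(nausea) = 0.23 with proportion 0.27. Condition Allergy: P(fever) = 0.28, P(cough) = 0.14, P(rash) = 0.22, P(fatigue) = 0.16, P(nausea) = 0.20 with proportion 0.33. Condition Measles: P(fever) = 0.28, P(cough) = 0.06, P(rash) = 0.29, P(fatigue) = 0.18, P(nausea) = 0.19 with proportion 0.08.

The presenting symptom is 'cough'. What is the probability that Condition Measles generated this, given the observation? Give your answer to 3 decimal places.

0.026

The responsibility of component k is π_k f_k(x) divided by Σ_j π_j f_j(x).
Component likelihoods at x = 'cough':
  p_Cold = P(cough | comp) = 0.19
  p_Flu = P(cough | comp) = 0.26
  p_Allergy = P(cough | comp) = 0.14
  p_Measles = P(cough | comp) = 0.06
Multiply by the mixture weights:
  π_Cold·p_Cold = 0.32 × 0.19 = 0.0608
  π_Flu·p_Flu = 0.27 × 0.26 = 0.0702
  π_Allergy·p_Allergy = 0.33 × 0.14 = 0.0462
  π_Measles·p_Measles = 0.08 × 0.06 = 0.0048
Normaliser: 0.0608 + 0.0702 + 0.0462 + 0.0048 = 0.182
So the posterior for Condition Measles is 0.0048 / 0.182 ≈ 0.026.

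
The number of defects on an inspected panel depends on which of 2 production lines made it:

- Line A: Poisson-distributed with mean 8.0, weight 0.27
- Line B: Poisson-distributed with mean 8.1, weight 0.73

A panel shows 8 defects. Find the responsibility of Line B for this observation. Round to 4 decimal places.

P(component k | x) = P(Z=k)·f_k(x) / marginal(x), where marginal(x) = Σ_j P(Z=j)·f_j(x).
Component likelihoods at x = 8 defects:
  L_A = 0.139587
  L_B = 0.1395
Unnormalised posteriors:
  P(Z=A)·L_A = 0.27 × 0.139587 = 0.0376884
  P(Z=B)·L_B = 0.73 × 0.1395 = 0.101835
Marginal: 0.0376884 + 0.101835 = 0.139523
P(Line B | data) ≈ 0.7299

0.7299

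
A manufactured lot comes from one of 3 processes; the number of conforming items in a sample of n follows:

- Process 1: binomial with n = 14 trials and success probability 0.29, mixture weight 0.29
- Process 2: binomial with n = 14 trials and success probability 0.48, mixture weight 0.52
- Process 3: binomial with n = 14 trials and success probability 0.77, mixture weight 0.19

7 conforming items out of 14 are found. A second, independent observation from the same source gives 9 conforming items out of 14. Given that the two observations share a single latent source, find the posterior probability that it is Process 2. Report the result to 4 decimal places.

0.9553

Apply Bayes' rule: the posterior for each component is proportional to its prior times its likelihood at x.
Since both observations come from the same component, the likelihood for component k is f_k(x₁)·f_k(x₂).
  f_1 = [C(14,7)·0.29^7·0.71^7 = 3432·0.000172499·0.0909512 = 0.0538445] × [0.00524008] = 0.00028215
  f_2 = [C(14,7)·0.48^7·0.52^7 = 3432·0.00587068·0.0102807 = 0.207138] × [0.102956] = 0.0213261
  f_3 = [C(14,7)·0.77^7·0.23^7 = 3432·0.160485·3.40483e-05 = 0.0187533] × [0.122608] = 0.00229931
Prior × likelihood for each component:
  π_1·f_1 = 0.29 × 0.00028215 = 8.18234e-05
  π_2·f_2 = 0.52 × 0.0213261 = 0.0110896
  π_3·f_3 = 0.19 × 0.00229931 = 0.000436868
Evidence: 8.18234e-05 + 0.0110896 + 0.000436868 = 0.0116083
So the posterior for Process 2 is 0.0110896 / 0.0116083 ≈ 0.9553.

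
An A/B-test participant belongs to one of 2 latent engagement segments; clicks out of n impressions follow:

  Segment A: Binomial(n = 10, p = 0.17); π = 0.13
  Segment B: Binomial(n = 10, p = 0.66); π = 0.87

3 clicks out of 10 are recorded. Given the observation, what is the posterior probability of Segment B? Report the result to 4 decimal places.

0.4312

Posterior ∝ prior × likelihood, so P(k | x) ∝ π_k f_k(x); normalise over all components.
Binomial probabilities:
  f_A = C(10,3)·0.17^3·0.83^7 = 120·0.004913·0.271361 = 0.159983
  f_B = C(10,3)·0.66^3·0.34^7 = 120·0.287496·0.000525234 = 0.0181203
Prior × likelihood for each component:
  π_A·f_A = 0.13 × 0.159983 = 0.0207978
  π_B·f_B = 0.87 × 0.0181203 = 0.0157647
Denominator: 0.0207978 + 0.0157647 = 0.0365625
Responsibility of Segment B: 0.0157647 / 0.0365625 ≈ 0.4312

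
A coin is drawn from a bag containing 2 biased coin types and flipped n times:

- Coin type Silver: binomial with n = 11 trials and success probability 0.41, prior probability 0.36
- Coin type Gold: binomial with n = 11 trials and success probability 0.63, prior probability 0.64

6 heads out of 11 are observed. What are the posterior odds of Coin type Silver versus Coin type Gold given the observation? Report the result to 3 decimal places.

0.441

The posterior odds equal the prior odds times the likelihood ratio: (π_i/π_j)·(f_i(x)/f_j(x)).
Evaluate each component's likelihood at the observed value:
  p_Silver = 0.156894
  p_Gold = 0.200306
Posterior odds = (π_Silver·p_Silver) / (π_Gold·p_Gold) = (0.36·0.156894) / (0.64·0.200306) = 0.0564817 / 0.128196 ≈ 0.441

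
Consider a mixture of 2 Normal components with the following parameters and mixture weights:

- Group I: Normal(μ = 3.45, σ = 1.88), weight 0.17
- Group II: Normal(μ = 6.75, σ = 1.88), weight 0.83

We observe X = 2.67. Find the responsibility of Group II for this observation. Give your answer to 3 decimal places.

Apply Bayes' rule: the posterior for each component is proportional to its prior times its likelihood at x.
Normal densities:
  p_I = 0.194703
  p_II = 0.0201385
Unnormalised posteriors:
  w_I·p_I = 0.17 × 0.194703 = 0.0330996
  w_II·p_II = 0.83 × 0.0201385 = 0.016715
Normaliser: 0.0330996 + 0.016715 = 0.0498145
P(Group II | data) = 0.016715 / 0.0498145 ≈ 0.336

0.336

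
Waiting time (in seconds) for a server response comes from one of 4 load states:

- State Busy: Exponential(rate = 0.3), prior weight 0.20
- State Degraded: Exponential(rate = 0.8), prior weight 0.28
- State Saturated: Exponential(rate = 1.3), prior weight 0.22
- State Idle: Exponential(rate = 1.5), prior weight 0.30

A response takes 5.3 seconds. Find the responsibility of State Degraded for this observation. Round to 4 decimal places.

0.2028

Apply Bayes' rule: the posterior for each component is proportional to its prior times its likelihood at x.
Evaluate each component's likelihood at the observed value:
  p_Busy = 0.3·e^(−0.3·5.3) = 0.3·e^(−1.5900) = 0.0611777
  p_Degraded = 0.8·e^(−0.8·5.3) = 0.8·e^(−4.2400) = 0.0115261
  p_Saturated = 1.3·e^(−1.3·5.3) = 1.3·e^(−6.8900) = 0.00132329
  p_Idle = 1.5·e^(−1.5·5.3) = 1.5·e^(−7.9500) = 0.000528993
Multiply by the mixture weights:
  π_Busy·p_Busy = 0.20 × 0.0611777 = 0.0122355
  π_Degraded·p_Degraded = 0.28 × 0.0115261 = 0.0032273
  π_Saturated·p_Saturated = 0.22 × 0.00132329 = 0.000291123
  π_Idle·p_Idle = 0.30 × 0.000528993 = 0.000158698
Marginal: 0.0122355 + 0.0032273 + 0.000291123 + 0.000158698 = 0.0159127
So the posterior for State Degraded is 0.0032273 / 0.0159127 ≈ 0.2028.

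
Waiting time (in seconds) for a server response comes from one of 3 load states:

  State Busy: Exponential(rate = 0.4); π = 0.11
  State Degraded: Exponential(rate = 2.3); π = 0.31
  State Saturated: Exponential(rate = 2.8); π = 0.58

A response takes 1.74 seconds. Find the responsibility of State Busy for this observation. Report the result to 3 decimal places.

P(component k | x) = P(Z=k)·f_k(x) / marginal(x), where marginal(x) = Σ_j P(Z=j)·f_j(x).
Component likelihoods at x = 1.74 seconds:
  L_Busy = 0.19943
  L_Degraded = 0.0420418
  L_Saturated = 0.0214425
Prior × likelihood for each component:
  P(Z=Busy)·L_Busy = 0.11 × 0.19943 = 0.0219373
  P(Z=Degraded)·L_Degraded = 0.31 × 0.0420418 = 0.013033
  P(Z=Saturated)·L_Saturated = 0.58 × 0.0214425 = 0.0124366
Denominator: 0.0219373 + 0.013033 + 0.0124366 = 0.0474069
P(State Busy | data) = 0.0219373 / 0.0474069 ≈ 0.463

0.463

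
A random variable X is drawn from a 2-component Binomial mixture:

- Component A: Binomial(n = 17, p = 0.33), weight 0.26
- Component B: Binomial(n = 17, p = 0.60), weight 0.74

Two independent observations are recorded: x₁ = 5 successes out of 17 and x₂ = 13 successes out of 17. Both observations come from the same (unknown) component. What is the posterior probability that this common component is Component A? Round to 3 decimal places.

Posterior ∝ prior × likelihood, so P(k | x) ∝ P(Z=k) f_k(x); normalise over all components.
Since both observations come from the same component, the likelihood for component k is f_k(x₁)·f_k(x₂).
  f_A = [C(17,5)·0.33^5·0.67^12 = 6188·0.00391354·0.00818272 = 0.198161] × [0.000263972] = 5.23088e-05
  f_B = [C(17,5)·0.60^5·0.40^12 = 6188·0.07776·1.67772e-05 = 0.00807284] × [0.0795762] = 0.000642406
Weight by the priors:
  P(Z=A)·f_A = 0.26 × 5.23088e-05 = 1.36003e-05
  P(Z=B)·f_B = 0.74 × 0.000642406 = 0.00047538
Evidence: 1.36003e-05 + 0.00047538 = 0.000488981
P(Component A | data) ≈ 0.028

0.028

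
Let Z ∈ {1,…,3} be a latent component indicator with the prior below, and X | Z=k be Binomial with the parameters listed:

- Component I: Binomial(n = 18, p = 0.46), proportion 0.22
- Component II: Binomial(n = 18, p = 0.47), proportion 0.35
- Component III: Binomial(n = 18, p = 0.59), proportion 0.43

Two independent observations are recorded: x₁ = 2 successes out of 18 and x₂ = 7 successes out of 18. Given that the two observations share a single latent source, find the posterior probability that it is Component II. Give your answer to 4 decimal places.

The responsibility of component k is w_k f_k(x) divided by Σ_j w_j f_j(x).
Since both observations come from the same component, the likelihood for component k is f_k(x₁)·f_k(x₂).
  f_I = [C(18,2)·0.46^2·0.54^16 = 153·0.2116·5.22757e-05 = 0.00169242] × [0.157903] = 0.000267238
  f_II = [C(18,2)·0.47^2·0.53^16 = 153·0.2209·3.87627e-05 = 0.00131009] × [0.149443] = 0.000195783
  f_III = [C(18,2)·0.59^2·0.41^16 = 153·0.3481·6.3759e-07 = 3.39576e-05] × [0.0435854] = 1.48006e-06
Unnormalised posteriors:
  w_I·f_I = 0.22 × 0.000267238 = 5.87924e-05
  w_II·f_II = 0.35 × 0.000195783 = 6.85241e-05
  w_III·f_III = 0.43 × 1.48006e-06 = 6.36424e-07
Sum: 5.87924e-05 + 6.85241e-05 + 6.36424e-07 = 0.000127953
So the posterior for Component II is 6.85241e-05 / 0.000127953 ≈ 0.5355.

0.5355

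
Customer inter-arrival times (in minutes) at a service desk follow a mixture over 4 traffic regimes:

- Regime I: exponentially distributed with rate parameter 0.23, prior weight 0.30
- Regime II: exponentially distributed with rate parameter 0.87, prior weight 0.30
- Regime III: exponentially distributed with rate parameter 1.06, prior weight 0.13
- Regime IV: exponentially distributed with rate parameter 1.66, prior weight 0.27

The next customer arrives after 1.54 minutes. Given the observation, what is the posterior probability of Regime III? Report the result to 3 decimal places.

0.151

P(component k | x) = π_k·f_k(x) / marginal(x), where marginal(x) = Σ_j π_j·f_j(x).
Component likelihoods at x = 1.54 minutes:
  L_I = 0.23·e^(−0.23·1.54) = 0.23·e^(−0.3542) = 0.161399
  L_II = 0.87·e^(−0.87·1.54) = 0.87·e^(−1.3398) = 0.227851
  L_III = 1.06·e^(−1.06·1.54) = 1.06·e^(−1.6324) = 0.207188
  L_IV = 1.66·e^(−1.66·1.54) = 1.66·e^(−2.5564) = 0.128789
Unnormalised posteriors:
  π_I·L_I = 0.30 × 0.161399 = 0.0484197
  π_II·L_II = 0.30 × 0.227851 = 0.0683554
  π_III·L_III = 0.13 × 0.207188 = 0.0269344
  π_IV·L_IV = 0.27 × 0.128789 = 0.0347729
Denominator: 0.0484197 + 0.0683554 + 0.0269344 + 0.0347729 = 0.178482
P(Regime III | 1.54 minutes) = 0.0269344 / 0.178482 ≈ 0.151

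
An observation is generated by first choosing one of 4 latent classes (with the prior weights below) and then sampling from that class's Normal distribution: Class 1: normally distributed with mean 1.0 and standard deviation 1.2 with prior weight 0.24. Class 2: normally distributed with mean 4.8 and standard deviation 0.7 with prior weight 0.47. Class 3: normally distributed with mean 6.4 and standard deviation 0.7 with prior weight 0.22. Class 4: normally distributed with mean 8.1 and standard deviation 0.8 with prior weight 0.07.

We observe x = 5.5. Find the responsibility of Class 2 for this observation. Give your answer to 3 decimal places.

0.747

Apply Bayes' rule: the posterior for each component is proportional to its prior times its likelihood at x.
Normal densities:
  p_1 = (1/(1.2·√(2π)))·exp(−(5.5−1.0)²/(2·1.2²)) = 0.332452·exp(-7.03125) = 0.00029383
  p_2 = (1/(0.7·√(2π)))·exp(−(5.5−4.8)²/(2·0.7²)) = 0.569918·exp(-0.50000) = 0.345672
  p_3 = (1/(0.7·√(2π)))·exp(−(5.5−6.4)²/(2·0.7²)) = 0.569918·exp(-0.82653) = 0.249376
  p_4 = (1/(0.8·√(2π)))·exp(−(5.5−8.1)²/(2·0.8²)) = 0.498678·exp(-5.28125) = 0.00253631
Unnormalised posteriors:
  P(Z=1)·p_1 = 0.24 × 0.00029383 = 7.05191e-05
  P(Z=2)·p_2 = 0.47 × 0.345672 = 0.162466
  P(Z=3)·p_3 = 0.22 × 0.249376 = 0.0548627
  P(Z=4)·p_4 = 0.07 × 0.00253631 = 0.000177542
Denominator: 7.05191e-05 + 0.162466 + 0.0548627 + 0.000177542 = 0.217577
So the posterior for Class 2 is 0.162466 / 0.217577 ≈ 0.747.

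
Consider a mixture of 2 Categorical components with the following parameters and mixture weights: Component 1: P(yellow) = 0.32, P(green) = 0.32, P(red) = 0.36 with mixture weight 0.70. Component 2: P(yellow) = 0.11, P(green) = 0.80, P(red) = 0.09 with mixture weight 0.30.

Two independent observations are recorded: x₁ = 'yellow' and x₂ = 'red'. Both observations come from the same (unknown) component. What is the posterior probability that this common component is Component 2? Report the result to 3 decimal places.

0.036

P(component k | x) = π_k·f_k(x) / marginal(x), where marginal(x) = Σ_j π_j·f_j(x).
Since both observations come from the same component, the likelihood for component k is f_k(x₁)·f_k(x₂).
  p_1 = [P(yellow | comp) = 0.32] × [0.36] = 0.1152
  p_2 = [P(yellow | comp) = 0.11] × [0.09] = 0.0099
Weight by the priors:
  π_1·p_1 = 0.70 × 0.1152 = 0.08064
  π_2·p_2 = 0.30 × 0.0099 = 0.00297
Denominator: 0.08064 + 0.00297 = 0.08361
P(Component 2 | x₁,x₂) ≈ 0.036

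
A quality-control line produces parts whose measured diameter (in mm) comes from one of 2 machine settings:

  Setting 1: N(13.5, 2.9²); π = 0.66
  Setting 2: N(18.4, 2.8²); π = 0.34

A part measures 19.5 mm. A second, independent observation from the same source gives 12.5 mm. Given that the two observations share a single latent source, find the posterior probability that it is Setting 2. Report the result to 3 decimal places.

Apply Bayes' rule: the posterior for each component is proportional to its prior times its likelihood at x.
Since both observations come from the same component, the likelihood for component k is f_k(x₁)·f_k(x₂).
  L_1 = [(1/(2.9·√(2π)))·exp(−(19.5−13.5)²/(2·2.9²)) = 0.137566·exp(-2.14031) = 0.0161803] × [0.129626] = 0.00209739
  L_2 = [(1/(2.8·√(2π)))·exp(−(19.5−18.4)²/(2·2.8²)) = 0.142479·exp(-0.07717) = 0.131898] × [0.0154742] = 0.00204101
Multiply by the mixture weights:
  w_1·L_1 = 0.66 × 0.00209739 = 0.00138428
  w_2·L_2 = 0.34 × 0.00204101 = 0.000693944
Evidence: 0.00138428 + 0.000693944 = 0.00207822
So the posterior for Setting 2 is 0.000693944 / 0.00207822 ≈ 0.334.

0.334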